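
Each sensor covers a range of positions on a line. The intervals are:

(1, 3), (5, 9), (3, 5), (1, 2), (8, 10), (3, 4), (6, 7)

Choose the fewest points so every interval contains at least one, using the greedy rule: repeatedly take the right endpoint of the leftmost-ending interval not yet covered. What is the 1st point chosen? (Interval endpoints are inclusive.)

Sort by right endpoint; whenever an interval is uncovered, place a point at its right end.
Sorted: [1,2] [1,3] [3,4] [3,5] [6,7] [5,9] [8,10]
{[1,2],[1,3]} hit by 2; {[3,4],[3,5]} hit by 4; {[6,7],[5,9]} hit by 7; {[8,10]} hit by 10.
Points: 2, 4, 7, 10 (4 total).

2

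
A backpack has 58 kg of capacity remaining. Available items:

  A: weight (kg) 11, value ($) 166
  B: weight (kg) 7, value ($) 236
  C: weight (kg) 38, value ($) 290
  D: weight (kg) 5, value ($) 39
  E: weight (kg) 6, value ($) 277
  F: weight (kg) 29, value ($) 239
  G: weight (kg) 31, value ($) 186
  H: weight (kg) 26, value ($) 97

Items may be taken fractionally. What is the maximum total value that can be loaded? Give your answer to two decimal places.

957.00

Sort by value per unit weight and fill in that order.
Order: E (277/6=46.17) > B (236/7=33.71) > A (166/11=15.09) > F (239/29=8.24) > D (39/5=7.80) > C (290/38=7.63) > G (186/31=6.00) > H (97/26=3.73)
Fill: take E (6 @ 277) → take B (7 @ 236) → take A (11 @ 166) → take F (29 @ 239) → take D (5 @ 39); 58/58 used.
Total value = 957.00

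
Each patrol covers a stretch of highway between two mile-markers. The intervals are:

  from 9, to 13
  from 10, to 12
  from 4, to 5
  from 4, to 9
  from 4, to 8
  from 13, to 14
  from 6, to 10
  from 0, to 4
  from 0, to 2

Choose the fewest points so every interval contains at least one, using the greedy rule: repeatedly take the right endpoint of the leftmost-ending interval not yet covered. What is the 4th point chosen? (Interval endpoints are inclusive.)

14

Sorted: [0,2] [0,4] [4,5] [4,8] [4,9] [6,10] [10,12] [9,13] [13,14]
{[0,2],[0,4]} hit by 2; {[4,5],[4,8],[4,9]} hit by 5; {[6,10],[10,12],[9,13]} hit by 10; {[13,14]} hit by 14.
Points: 2, 5, 10, 14 (4 total).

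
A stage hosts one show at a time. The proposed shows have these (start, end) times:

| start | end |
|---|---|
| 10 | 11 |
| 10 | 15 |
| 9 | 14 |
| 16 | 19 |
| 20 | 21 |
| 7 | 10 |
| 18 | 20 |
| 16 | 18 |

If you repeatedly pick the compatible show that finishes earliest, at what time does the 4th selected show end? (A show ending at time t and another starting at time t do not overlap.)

20

By end time: (7,10), (10,11), (9,14), (10,15), (16,18), (16,19), (18,20), (20,21).
Pick (7,10); next start ≥ 10 → (10,11); next start ≥ 11 → (16,18); next start ≥ 18 → (18,20); next start ≥ 20 → (20,21).
Selected: (7,10) (10,11) (16,18) (18,20) (20,21)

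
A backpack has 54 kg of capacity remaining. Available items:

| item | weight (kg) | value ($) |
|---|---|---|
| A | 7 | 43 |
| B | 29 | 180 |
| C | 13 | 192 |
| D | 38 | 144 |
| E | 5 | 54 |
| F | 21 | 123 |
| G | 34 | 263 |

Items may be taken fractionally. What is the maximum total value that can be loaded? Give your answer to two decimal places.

Greedy by value/weight ratio, highest first.
Ratios (sorted): C 14.77, E 10.80, G 7.74, B 6.21, A 6.14, F 5.86, D 3.79
take C (13 @ 192); take E (5 @ 54); take G (34 @ 263); take 2/29 of B → 12.41. Capacity used 54/54.
Total value = 521.41

521.41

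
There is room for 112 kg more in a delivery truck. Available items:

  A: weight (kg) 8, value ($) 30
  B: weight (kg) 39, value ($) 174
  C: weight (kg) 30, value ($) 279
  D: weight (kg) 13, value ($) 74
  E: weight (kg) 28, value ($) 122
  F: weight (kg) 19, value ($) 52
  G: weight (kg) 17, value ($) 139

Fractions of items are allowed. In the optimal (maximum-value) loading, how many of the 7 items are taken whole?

Ratios (sorted): C 9.30, G 8.18, D 5.69, B 4.46, E 4.36, A 3.75, F 2.74
take C (30 @ 279); take G (17 @ 139); take D (13 @ 74); take B (39 @ 174); take 13/28 of E → 56.64. Capacity used 112/112.
4 item(s) taken whole; one partial (take 13/28 of E).

4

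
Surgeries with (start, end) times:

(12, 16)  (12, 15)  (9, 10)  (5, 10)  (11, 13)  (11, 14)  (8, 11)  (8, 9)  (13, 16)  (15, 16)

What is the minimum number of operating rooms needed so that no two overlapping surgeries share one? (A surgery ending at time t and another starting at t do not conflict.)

Count concurrent intervals with a sweep; the peak is the room count.
Events (time:±→running): 5:+→1 8:+→2 8:+→3 9:-→2 9:+→3 10:-→2 10:-→1 11:-→0 11:+→1 11:+→2 12:+→3 12:+→4 … peak 4.

4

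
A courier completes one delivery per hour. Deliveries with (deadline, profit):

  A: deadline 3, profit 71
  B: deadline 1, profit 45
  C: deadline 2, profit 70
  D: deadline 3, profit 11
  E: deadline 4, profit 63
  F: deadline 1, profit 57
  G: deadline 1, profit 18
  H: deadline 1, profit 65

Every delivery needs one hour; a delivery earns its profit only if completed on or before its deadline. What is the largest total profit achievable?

Take jobs in profit order; each goes to the latest open slot no later than its deadline.
By profit: A(d3,71), C(d2,70), H(d1,65), E(d4,63), F(d1,57), B(d1,45), G(d1,18), D(d3,11)
A→slot 3; C→slot 2; H→slot 1; E→slot 4; F skipped; B skipped; G skipped; D skipped.
Profit = 65 + 70 + 71 + 63 = 269

269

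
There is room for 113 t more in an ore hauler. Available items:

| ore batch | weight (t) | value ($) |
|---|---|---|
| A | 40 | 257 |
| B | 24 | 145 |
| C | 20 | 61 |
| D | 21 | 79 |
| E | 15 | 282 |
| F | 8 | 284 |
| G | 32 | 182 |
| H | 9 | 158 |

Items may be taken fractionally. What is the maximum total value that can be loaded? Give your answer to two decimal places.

Order: F (284/8=35.50) > E (282/15=18.80) > H (158/9=17.56) > A (257/40=6.42) > B (145/24=6.04) > G (182/32=5.69) > D (79/21=3.76) > C (61/20=3.05)
Fill: take F (8 @ 284) → take E (15 @ 282) → take H (9 @ 158) → take A (40 @ 257) → take B (24 @ 145) → take 17/32 of G → 96.69; 113/113 used.
Total value = 1222.69

1222.69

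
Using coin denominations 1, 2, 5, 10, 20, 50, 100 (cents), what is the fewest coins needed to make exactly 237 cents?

6

237 − 2×100→37 − 1×20→17 − 1×10→7 − 1×5→2 − 1×2→0
Total coins = 2 + 1 + 1 + 1 + 1 = 6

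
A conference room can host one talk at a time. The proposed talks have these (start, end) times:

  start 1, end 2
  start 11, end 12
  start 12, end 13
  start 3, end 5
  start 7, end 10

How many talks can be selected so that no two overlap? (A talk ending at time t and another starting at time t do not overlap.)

Sorted by end: (1,2)  (3,5)  (7,10)  (11,12)  (12,13)
take (1,2); take (3,5); take (7,10); take (11,12); take (12,13).
Selected 5 talks.

5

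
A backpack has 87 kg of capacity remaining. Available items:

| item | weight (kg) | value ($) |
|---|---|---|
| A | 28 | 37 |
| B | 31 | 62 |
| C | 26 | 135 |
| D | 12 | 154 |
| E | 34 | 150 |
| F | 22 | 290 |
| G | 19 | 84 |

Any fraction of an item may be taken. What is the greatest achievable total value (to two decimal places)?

698.29

Ratios (sorted): F 13.18, D 12.83, C 5.19, G 4.42, E 4.41, B 2.00, A 1.32
take F (22 @ 290); take D (12 @ 154); take C (26 @ 135); take G (19 @ 84); take 8/34 of E → 35.29. Capacity used 87/87.
Total value = 698.29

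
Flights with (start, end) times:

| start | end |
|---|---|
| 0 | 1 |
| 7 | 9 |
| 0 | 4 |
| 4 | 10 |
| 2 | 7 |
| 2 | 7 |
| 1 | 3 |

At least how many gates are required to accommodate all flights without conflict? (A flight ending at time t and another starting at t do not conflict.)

Count concurrent intervals with a sweep; the peak is the room count.
Events (time:±→running): 0:+→1 0:+→2 1:-→1 1:+→2 2:+→3 2:+→4 … peak 4.

4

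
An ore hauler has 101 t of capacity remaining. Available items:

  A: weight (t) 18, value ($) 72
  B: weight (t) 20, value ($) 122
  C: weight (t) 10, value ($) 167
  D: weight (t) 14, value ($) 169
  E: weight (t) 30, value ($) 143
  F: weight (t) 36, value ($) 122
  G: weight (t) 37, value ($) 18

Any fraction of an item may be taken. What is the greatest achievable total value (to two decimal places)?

Sort by value per unit weight and fill in that order.
Ratios (sorted): C 16.70, D 12.07, B 6.10, E 4.77, A 4.00, F 3.39, G 0.49
take C (10 @ 167); take D (14 @ 169); take B (20 @ 122); take E (30 @ 143); take A (18 @ 72); take 9/36 of F → 30.50. Capacity used 101/101.
Total value = 703.50

703.50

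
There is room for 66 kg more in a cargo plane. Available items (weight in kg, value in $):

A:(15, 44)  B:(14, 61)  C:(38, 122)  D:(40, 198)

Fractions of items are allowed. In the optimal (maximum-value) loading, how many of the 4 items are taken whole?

2

Sort by value per unit weight and fill in that order.
Ratios (sorted): D 4.95, B 4.36, C 3.21, A 2.93
take D (40 @ 198); take B (14 @ 61); take 12/38 of C → 38.53. Capacity used 66/66.
2 item(s) taken whole; one partial (take 12/38 of C).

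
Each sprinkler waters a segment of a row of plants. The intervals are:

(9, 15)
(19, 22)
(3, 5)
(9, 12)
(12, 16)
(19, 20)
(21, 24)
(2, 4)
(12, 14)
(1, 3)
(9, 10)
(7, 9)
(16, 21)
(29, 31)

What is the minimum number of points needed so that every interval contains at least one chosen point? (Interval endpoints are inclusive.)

6

Sort by right endpoint; whenever an interval is uncovered, place a point at its right end.
By right end: [1,3]  [2,4]  [3,5]  [7,9]  [9,10]  [9,12]  [12,14]  [9,15]  [12,16]  [19,20]  [16,21]  [19,22]  [21,24]  [29,31]
[1,3] uncovered → point at 3; [7,9] uncovered → point at 9; [12,14] uncovered → point at 14; [19,20] uncovered → point at 20; [21,24] uncovered → point at 24; [29,31] uncovered → point at 31.
Points: 3, 9, 14, 20, 24, 31 (6 total).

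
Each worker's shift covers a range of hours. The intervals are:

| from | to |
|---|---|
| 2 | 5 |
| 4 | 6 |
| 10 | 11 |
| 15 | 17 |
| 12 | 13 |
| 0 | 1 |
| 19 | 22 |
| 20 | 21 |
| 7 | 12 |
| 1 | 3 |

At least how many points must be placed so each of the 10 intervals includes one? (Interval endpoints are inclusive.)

Process intervals by earliest right end; each time one isn't hit yet, stab at its right endpoint.
By right end: [0,1]  [1,3]  [2,5]  [4,6]  [10,11]  [7,12]  [12,13]  [15,17]  [20,21]  [19,22]
[0,1] uncovered → point at 1; [2,5] uncovered → point at 5; [10,11] uncovered → point at 11; [12,13] uncovered → point at 13; [15,17] uncovered → point at 17; [20,21] uncovered → point at 21.
Points: 1, 5, 11, 13, 17, 21 (6 total).

6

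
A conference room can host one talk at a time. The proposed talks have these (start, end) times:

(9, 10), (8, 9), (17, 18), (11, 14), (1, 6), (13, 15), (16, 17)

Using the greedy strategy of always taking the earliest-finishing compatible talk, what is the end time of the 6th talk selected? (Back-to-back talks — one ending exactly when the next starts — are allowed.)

By end time: (1,6), (8,9), (9,10), (11,14), (13,15), (16,17), (17,18).
Pick (1,6); next start ≥ 6 → (8,9); next start ≥ 9 → (9,10); next start ≥ 10 → (11,14); next start ≥ 14 → (16,17); next start ≥ 17 → (17,18).
Selected: (1,6) (8,9) (9,10) (11,14) (16,17) (17,18)

18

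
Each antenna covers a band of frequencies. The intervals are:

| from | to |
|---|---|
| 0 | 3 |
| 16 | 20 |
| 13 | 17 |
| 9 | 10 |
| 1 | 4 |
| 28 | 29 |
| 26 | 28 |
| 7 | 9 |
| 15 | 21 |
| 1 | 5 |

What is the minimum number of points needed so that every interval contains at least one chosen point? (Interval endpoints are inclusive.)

4

Sorted: [0,3] [1,4] [1,5] [7,9] [9,10] [13,17] [16,20] [15,21] [26,28] [28,29]
{[0,3],[1,4],[1,5]} hit by 3; {[7,9],[9,10]} hit by 9; {[13,17],[16,20],[15,21]} hit by 17; {[26,28],[28,29]} hit by 28.
Points: 3, 9, 17, 28 (4 total).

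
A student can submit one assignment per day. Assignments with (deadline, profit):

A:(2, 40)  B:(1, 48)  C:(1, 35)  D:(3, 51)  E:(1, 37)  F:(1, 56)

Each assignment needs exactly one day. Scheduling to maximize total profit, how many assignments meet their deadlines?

Take jobs in profit order; each goes to the latest open slot no later than its deadline.
Profit order: F=56 D=51 B=48 A=40 E=37 C=35
Assign: F→slot 1, D→slot 3, B skipped, A→slot 2, E skipped, C skipped.
Slots: [1:F] [2:A] [3:D]
3 of 6 scheduled.

3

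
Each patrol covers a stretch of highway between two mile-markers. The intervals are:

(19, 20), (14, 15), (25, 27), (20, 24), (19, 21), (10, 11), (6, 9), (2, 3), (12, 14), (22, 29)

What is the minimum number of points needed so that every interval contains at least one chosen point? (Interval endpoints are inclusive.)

Process intervals by earliest right end; each time one isn't hit yet, stab at its right endpoint.
By right end: [2,3]  [6,9]  [10,11]  [12,14]  [14,15]  [19,20]  [19,21]  [20,24]  [25,27]  [22,29]
[2,3] uncovered → point at 3; [6,9] uncovered → point at 9; [10,11] uncovered → point at 11; [12,14] uncovered → point at 14; [19,20] uncovered → point at 20; [25,27] uncovered → point at 27.
Points: 3, 9, 11, 14, 20, 27 (6 total).

6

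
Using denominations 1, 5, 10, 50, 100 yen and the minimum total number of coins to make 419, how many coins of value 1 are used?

4

419 − 4×100→19 − 1×10→9 − 1×5→4 − 4×1→0
Count of 1: 4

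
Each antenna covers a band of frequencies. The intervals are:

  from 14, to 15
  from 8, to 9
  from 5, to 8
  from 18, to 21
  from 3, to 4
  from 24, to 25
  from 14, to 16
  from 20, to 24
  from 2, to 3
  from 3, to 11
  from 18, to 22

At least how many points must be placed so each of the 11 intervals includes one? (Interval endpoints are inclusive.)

5

By right end: [2,3]  [3,4]  [5,8]  [8,9]  [3,11]  [14,15]  [14,16]  [18,21]  [18,22]  [20,24]  [24,25]
[2,3] uncovered → point at 3; [5,8] uncovered → point at 8; [14,15] uncovered → point at 15; [18,21] uncovered → point at 21; [24,25] uncovered → point at 25.
Points: 3, 8, 15, 21, 25 (5 total).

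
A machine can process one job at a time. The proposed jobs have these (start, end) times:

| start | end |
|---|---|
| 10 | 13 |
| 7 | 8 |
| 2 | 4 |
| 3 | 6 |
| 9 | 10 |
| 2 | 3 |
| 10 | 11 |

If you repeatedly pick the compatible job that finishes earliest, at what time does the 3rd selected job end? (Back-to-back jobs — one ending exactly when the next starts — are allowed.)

8

Order by finish time; keep every interval that doesn't clash with the previous kept one.
By end time: (2,3), (2,4), (3,6), (7,8), (9,10), (10,11), (10,13).
Pick (2,3); next start ≥ 3 → (3,6); next start ≥ 6 → (7,8); next start ≥ 8 → (9,10); next start ≥ 10 → (10,11).
Selected: (2,3) (3,6) (7,8) (9,10) (10,11)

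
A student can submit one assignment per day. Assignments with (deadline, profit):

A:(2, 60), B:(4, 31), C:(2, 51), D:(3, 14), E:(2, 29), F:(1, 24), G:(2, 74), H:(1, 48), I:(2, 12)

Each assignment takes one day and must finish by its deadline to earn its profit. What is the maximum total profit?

179

Take jobs in profit order; each goes to the latest open slot no later than its deadline.
Profit order: G=74 A=60 C=51 H=48 B=31 E=29 F=24 D=14 I=12
Assign: G→slot 2, A→slot 1, C skipped, H skipped, B→slot 4, E skipped, F skipped, D→slot 3, I skipped.
Slots: [1:A] [2:G] [3:D] [4:B]
Profit = 60 + 74 + 14 + 31 = 179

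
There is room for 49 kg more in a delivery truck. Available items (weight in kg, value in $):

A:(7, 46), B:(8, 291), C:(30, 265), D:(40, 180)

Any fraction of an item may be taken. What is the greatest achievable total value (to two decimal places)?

Order: B (291/8=36.38) > C (265/30=8.83) > A (46/7=6.57) > D (180/40=4.50)
Fill: take B (8 @ 291) → take C (30 @ 265) → take A (7 @ 46) → take 4/40 of D → 18.00; 49/49 used.
Total value = 620.00

620.00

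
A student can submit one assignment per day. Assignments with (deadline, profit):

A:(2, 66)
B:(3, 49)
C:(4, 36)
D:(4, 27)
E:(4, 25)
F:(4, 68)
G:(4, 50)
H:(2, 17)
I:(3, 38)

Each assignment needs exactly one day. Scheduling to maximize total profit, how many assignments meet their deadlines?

Profit order: F=68 A=66 G=50 B=49 I=38 C=36 D=27 E=25 H=17
Assign: F→slot 4, A→slot 2, G→slot 3, B→slot 1, I skipped, C skipped, D skipped, E skipped, H skipped.
Slots: [1:B] [2:A] [3:G] [4:F]
4 of 9 scheduled.

4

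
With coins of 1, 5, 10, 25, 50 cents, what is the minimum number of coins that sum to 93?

7

Use the largest denomination that fits, subtract, and repeat.
93 − 1×50→43 − 1×25→18 − 1×10→8 − 1×5→3 − 3×1→0
Total coins = 1 + 1 + 1 + 1 + 3 = 7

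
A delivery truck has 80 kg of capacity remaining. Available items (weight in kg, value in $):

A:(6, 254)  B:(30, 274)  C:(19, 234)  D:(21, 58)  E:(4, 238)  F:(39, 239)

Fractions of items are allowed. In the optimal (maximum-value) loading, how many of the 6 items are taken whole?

4

Ratios (sorted): E 59.50, A 42.33, C 12.32, B 9.13, F 6.13, D 2.76
take E (4 @ 238); take A (6 @ 254); take C (19 @ 234); take B (30 @ 274); take 21/39 of F → 128.69. Capacity used 80/80.
4 item(s) taken whole; one partial (take 21/39 of F).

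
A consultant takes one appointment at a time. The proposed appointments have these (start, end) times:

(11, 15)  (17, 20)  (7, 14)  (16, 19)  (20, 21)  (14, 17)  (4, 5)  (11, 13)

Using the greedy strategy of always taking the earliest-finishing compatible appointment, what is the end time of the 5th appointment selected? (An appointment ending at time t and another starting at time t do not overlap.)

Greedy by earliest finish: after sorting by end time, pick each interval compatible with the last pick.
By end time: (4,5), (11,13), (7,14), (11,15), (14,17), (16,19), (17,20), (20,21).
Pick (4,5); next start ≥ 5 → (11,13); next start ≥ 13 → (14,17); next start ≥ 17 → (17,20); next start ≥ 20 → (20,21).
Selected: (4,5) (11,13) (14,17) (17,20) (20,21)

21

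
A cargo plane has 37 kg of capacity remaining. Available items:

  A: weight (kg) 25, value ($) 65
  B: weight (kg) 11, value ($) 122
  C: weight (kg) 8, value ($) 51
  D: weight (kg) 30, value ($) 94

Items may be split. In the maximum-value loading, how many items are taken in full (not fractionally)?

Greedy by value/weight ratio, highest first.
Ratios (sorted): B 11.09, C 6.38, D 3.13, A 2.60
take B (11 @ 122); take C (8 @ 51); take 18/30 of D → 56.40. Capacity used 37/37.
2 item(s) taken whole; one partial (take 18/30 of D).

2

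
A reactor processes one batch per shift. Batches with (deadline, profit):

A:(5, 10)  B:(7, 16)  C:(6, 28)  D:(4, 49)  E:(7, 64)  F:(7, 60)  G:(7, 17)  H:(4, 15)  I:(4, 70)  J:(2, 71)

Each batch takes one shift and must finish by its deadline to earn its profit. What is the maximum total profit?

359

Sort by profit descending; place each in the latest free slot ≤ its deadline.
Profit order: J=71 I=70 E=64 F=60 D=49 C=28 G=17 B=16 H=15 A=10
Assign: J→slot 2, I→slot 4, E→slot 7, F→slot 6, D→slot 3, C→slot 5, G→slot 1, B skipped, H skipped, A skipped.
Slots: [1:G] [2:J] [3:D] [4:I] [5:C] [6:F] [7:E]
Profit = 17 + 71 + 49 + 70 + 28 + 60 + 64 = 359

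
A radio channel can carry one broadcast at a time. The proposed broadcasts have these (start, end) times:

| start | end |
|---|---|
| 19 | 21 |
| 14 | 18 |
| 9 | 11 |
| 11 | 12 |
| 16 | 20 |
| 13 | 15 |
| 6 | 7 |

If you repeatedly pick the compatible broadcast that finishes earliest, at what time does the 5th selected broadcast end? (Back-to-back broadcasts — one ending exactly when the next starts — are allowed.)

Order by finish time; keep every interval that doesn't clash with the previous kept one.
By end time: (6,7), (9,11), (11,12), (13,15), (14,18), (16,20), (19,21).
Pick (6,7); next start ≥ 7 → (9,11); next start ≥ 11 → (11,12); next start ≥ 12 → (13,15); next start ≥ 15 → (16,20).
Selected: (6,7) (9,11) (11,12) (13,15) (16,20)

20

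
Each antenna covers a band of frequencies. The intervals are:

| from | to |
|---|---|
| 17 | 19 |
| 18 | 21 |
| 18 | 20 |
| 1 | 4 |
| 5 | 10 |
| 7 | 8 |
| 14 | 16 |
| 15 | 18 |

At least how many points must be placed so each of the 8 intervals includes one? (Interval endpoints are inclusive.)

4

Process intervals by earliest right end; each time one isn't hit yet, stab at its right endpoint.
By right end: [1,4]  [7,8]  [5,10]  [14,16]  [15,18]  [17,19]  [18,20]  [18,21]
[1,4] uncovered → point at 4; [7,8] uncovered → point at 8; [14,16] uncovered → point at 16; [17,19] uncovered → point at 19.
Points: 4, 8, 16, 19 (4 total).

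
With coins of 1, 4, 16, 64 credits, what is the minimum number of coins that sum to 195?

6

195 − 3×64→3 − 3×1→0
Total coins = 3 + 3 = 6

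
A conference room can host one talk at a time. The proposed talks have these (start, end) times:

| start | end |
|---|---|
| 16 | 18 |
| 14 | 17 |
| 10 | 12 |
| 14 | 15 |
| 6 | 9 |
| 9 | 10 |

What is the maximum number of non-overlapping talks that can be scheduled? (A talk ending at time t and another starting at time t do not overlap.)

5

Sorted by end: (6,9)  (9,10)  (10,12)  (14,15)  (14,17)  (16,18)
take (6,9); take (9,10); take (10,12); take (14,15); take (16,18).
Selected 5 talks.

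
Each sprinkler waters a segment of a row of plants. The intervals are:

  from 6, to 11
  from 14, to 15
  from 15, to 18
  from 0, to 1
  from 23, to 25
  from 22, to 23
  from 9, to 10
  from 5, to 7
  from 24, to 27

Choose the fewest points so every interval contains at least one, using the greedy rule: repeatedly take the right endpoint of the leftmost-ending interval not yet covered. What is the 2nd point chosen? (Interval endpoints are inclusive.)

Process intervals by earliest right end; each time one isn't hit yet, stab at its right endpoint.
Sorted: [0,1] [5,7] [9,10] [6,11] [14,15] [15,18] [22,23] [23,25] [24,27]
{[0,1]} hit by 1; {[5,7]} hit by 7; {[9,10],[6,11]} hit by 10; {[14,15],[15,18]} hit by 15; {[22,23],[23,25]} hit by 23; {[24,27]} hit by 27.
Points: 1, 7, 10, 15, 23, 27 (6 total).

7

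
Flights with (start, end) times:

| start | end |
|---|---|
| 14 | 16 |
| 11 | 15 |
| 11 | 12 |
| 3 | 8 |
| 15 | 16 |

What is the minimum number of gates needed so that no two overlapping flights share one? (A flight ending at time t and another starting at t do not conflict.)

Events (time:±→running): 3:+→1 8:-→0 11:+→1 11:+→2 … peak 2.

2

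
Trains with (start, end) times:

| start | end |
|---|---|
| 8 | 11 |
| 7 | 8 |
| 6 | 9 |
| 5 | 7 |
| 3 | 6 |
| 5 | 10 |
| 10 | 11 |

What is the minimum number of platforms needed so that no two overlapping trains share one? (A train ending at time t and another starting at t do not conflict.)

3

The answer is the maximum number of intervals overlapping at any instant.
Events (time:±→running): 3:+→1 5:+→2 5:+→3 … peak 3.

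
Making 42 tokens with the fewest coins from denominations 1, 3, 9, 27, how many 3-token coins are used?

42 = 1×27 + 1×9 + 2×3
Count of 3: 2

2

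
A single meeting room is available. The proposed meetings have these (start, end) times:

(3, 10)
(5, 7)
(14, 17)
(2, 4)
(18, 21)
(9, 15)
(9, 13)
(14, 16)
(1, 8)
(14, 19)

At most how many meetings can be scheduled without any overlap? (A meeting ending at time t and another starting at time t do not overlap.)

5

By end time: (2,4), (5,7), (1,8), (3,10), (9,13), (9,15), (14,16), (14,17), (14,19), (18,21).
Pick (2,4); next start ≥ 4 → (5,7); next start ≥ 7 → (9,13); next start ≥ 13 → (14,16); next start ≥ 16 → (18,21).
Selected 5 meetings.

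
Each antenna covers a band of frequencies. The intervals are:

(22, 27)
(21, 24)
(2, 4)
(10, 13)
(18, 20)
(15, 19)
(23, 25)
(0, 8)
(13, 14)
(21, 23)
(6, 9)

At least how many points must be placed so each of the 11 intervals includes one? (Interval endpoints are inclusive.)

Process intervals by earliest right end; each time one isn't hit yet, stab at its right endpoint.
By right end: [2,4]  [0,8]  [6,9]  [10,13]  [13,14]  [15,19]  [18,20]  [21,23]  [21,24]  [23,25]  [22,27]
[2,4] uncovered → point at 4; [6,9] uncovered → point at 9; [10,13] uncovered → point at 13; [15,19] uncovered → point at 19; [21,23] uncovered → point at 23.
Points: 4, 9, 13, 19, 23 (5 total).

5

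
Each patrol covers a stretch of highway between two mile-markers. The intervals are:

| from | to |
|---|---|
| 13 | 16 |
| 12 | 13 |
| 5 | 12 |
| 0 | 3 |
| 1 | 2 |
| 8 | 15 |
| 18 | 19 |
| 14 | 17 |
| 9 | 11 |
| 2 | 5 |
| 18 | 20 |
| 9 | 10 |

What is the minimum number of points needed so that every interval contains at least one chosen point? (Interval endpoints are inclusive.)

By right end: [1,2]  [0,3]  [2,5]  [9,10]  [9,11]  [5,12]  [12,13]  [8,15]  [13,16]  [14,17]  [18,19]  [18,20]
[1,2] uncovered → point at 2; [9,10] uncovered → point at 10; [12,13] uncovered → point at 13; [14,17] uncovered → point at 17; [18,19] uncovered → point at 19.
Points: 2, 10, 13, 17, 19 (5 total).

5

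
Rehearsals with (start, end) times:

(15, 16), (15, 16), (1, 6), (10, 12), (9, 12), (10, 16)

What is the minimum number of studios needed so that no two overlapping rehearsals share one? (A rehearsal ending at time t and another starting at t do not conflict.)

3

Count concurrent intervals with a sweep; the peak is the room count.
Events (time:±→running): 1:+→1 6:-→0 9:+→1 10:+→2 10:+→3 … peak 3.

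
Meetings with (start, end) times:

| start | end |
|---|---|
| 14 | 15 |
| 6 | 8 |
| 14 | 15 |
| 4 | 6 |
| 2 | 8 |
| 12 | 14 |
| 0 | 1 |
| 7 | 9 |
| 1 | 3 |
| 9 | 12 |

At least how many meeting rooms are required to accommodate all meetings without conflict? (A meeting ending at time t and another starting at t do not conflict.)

3

The answer is the maximum number of intervals overlapping at any instant.
Events (time:±→running): 0:+→1 1:-→0 1:+→1 2:+→2 3:-→1 4:+→2 6:-→1 6:+→2 7:+→3 … peak 3.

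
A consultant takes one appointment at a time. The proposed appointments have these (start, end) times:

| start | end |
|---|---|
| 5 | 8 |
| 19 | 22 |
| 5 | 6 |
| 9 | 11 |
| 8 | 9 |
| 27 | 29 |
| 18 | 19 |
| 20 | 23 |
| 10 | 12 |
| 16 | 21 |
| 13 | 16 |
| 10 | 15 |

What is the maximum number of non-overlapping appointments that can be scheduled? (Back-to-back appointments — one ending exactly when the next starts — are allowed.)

By end time: (5,6), (5,8), (8,9), (9,11), (10,12), (10,15), (13,16), (18,19), (16,21), (19,22), (20,23), (27,29).
Pick (5,6); next start ≥ 6 → (8,9); next start ≥ 9 → (9,11); next start ≥ 11 → (13,16); next start ≥ 16 → (18,19); next start ≥ 19 → (19,22); next start ≥ 22 → (27,29).
Selected 7 appointments.

7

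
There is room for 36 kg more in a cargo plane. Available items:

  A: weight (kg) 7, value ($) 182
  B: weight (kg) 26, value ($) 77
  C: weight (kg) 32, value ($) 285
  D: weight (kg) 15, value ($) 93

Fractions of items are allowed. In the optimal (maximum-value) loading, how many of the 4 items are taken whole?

1

Sort by value per unit weight and fill in that order.
Ratios (sorted): A 26.00, C 8.91, D 6.20, B 2.96
take A (7 @ 182); take 29/32 of C → 258.28. Capacity used 36/36.
1 item(s) taken whole; one partial (take 29/32 of C).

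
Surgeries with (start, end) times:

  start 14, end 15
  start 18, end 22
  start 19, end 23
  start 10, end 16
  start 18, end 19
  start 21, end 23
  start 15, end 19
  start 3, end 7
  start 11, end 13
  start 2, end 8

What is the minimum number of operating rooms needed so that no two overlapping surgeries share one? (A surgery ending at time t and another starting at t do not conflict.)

3

The answer is the maximum number of intervals overlapping at any instant.
starts: [2, 3, 10, 11, 14, 15, 18, 18, 19, 21]
ends:   [7, 8, 13, 15, 16, 19, 19, 22, 23, 23]
s2→1 s3→2 e7→1 e8→0 s10→1 s11→2 e13→1 s14→2 e15→1 s15→2 e16→1 s18→2 s18→3  — peak 3.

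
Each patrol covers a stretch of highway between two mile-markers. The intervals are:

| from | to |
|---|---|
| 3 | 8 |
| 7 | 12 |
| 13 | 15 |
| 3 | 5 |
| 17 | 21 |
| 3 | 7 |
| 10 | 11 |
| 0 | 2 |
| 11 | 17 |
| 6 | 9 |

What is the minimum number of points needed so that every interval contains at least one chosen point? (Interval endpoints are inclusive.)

Process intervals by earliest right end; each time one isn't hit yet, stab at its right endpoint.
Sorted: [0,2] [3,5] [3,7] [3,8] [6,9] [10,11] [7,12] [13,15] [11,17] [17,21]
{[0,2]} hit by 2; {[3,5],[3,7],[3,8]} hit by 5; {[6,9]} hit by 9; {[10,11],[7,12]} hit by 11; {[13,15],[11,17]} hit by 15; {[17,21]} hit by 21.
Points: 2, 5, 9, 11, 15, 21 (6 total).

6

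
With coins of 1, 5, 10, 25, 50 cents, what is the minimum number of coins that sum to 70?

Greedy: take as many of the largest coin as possible, then repeat with the remainder.
70 − 1×50→20 − 2×10→0
Total coins = 1 + 2 = 3

3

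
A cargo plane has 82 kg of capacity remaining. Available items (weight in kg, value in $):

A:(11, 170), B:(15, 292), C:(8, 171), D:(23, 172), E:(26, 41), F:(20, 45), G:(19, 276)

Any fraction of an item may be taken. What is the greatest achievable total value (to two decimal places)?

Order: C (171/8=21.38) > B (292/15=19.47) > A (170/11=15.45) > G (276/19=14.53) > D (172/23=7.48) > F (45/20=2.25) > E (41/26=1.58)
Fill: take C (8 @ 171) → take B (15 @ 292) → take A (11 @ 170) → take G (19 @ 276) → take D (23 @ 172) → take 6/20 of F → 13.50; 82/82 used.
Total value = 1094.50

1094.50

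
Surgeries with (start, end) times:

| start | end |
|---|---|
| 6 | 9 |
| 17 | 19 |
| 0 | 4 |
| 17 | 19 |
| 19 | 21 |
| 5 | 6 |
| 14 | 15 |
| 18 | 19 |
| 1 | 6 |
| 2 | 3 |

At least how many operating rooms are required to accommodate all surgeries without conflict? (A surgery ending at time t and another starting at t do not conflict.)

3

Count concurrent intervals with a sweep; the peak is the room count.
Events (time:±→running): 0:+→1 1:+→2 2:+→3 … peak 3.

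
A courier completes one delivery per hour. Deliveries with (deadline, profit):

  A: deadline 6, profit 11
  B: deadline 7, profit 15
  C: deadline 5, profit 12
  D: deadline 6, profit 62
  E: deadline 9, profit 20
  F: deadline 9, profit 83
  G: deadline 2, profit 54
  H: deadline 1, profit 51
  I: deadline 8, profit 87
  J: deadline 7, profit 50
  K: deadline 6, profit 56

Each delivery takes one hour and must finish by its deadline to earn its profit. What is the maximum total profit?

Profit order: I=87 F=83 D=62 K=56 G=54 H=51 J=50 E=20 B=15 C=12 A=11
Assign: I→slot 8, F→slot 9, D→slot 6, K→slot 5, G→slot 2, H→slot 1, J→slot 7, E→slot 4, B→slot 3, C skipped, A skipped.
Slots: [1:H] [2:G] [3:B] [4:E] [5:K] [6:D] [7:J] [8:I] [9:F]
Profit = 51 + 54 + 15 + 20 + 56 + 62 + 50 + 87 + 83 = 478

478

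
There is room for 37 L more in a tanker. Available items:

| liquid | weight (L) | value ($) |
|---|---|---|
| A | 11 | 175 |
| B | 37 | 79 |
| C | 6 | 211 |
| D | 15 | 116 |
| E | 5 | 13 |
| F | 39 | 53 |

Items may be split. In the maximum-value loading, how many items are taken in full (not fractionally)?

4

Order: C (211/6=35.17) > A (175/11=15.91) > D (116/15=7.73) > E (13/5=2.60) > B (79/37=2.14) > F (53/39=1.36)
Fill: take C (6 @ 211) → take A (11 @ 175) → take D (15 @ 116) → take E (5 @ 13); 37/37 used.
4 item(s) taken whole.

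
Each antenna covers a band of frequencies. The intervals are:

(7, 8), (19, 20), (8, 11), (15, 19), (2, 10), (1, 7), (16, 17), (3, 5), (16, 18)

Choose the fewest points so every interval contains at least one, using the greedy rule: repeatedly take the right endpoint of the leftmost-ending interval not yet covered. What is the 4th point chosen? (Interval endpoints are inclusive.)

20

Sorted: [3,5] [1,7] [7,8] [2,10] [8,11] [16,17] [16,18] [15,19] [19,20]
{[3,5],[1,7]} hit by 5; {[7,8],[2,10],[8,11]} hit by 8; {[16,17],[16,18],[15,19]} hit by 17; {[19,20]} hit by 20.
Points: 5, 8, 17, 20 (4 total).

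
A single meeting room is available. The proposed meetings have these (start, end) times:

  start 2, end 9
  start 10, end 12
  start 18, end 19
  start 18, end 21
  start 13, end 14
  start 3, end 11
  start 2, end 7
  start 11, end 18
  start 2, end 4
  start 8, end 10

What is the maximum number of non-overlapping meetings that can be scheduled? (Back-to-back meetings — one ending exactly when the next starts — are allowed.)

5

Sorted by end: (2,4)  (2,7)  (2,9)  (8,10)  (3,11)  (10,12)  (13,14)  (11,18)  (18,19)  (18,21)
take (2,4); skip (2,7); skip (2,9); take (8,10); skip (3,11); take (10,12); take (13,14); skip (11,18); take (18,19).
Selected 5 meetings.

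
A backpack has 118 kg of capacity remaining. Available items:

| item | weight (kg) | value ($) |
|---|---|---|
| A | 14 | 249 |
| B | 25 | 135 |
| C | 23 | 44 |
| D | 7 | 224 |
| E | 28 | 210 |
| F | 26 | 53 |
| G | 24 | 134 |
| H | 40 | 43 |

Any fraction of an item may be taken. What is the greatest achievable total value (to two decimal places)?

Ratios (sorted): D 32.00, A 17.79, E 7.50, G 5.58, B 5.40, F 2.04, C 1.91, H 1.07
take D (7 @ 224); take A (14 @ 249); take E (28 @ 210); take G (24 @ 134); take B (25 @ 135); take 20/26 of F → 40.77. Capacity used 118/118.
Total value = 992.77

992.77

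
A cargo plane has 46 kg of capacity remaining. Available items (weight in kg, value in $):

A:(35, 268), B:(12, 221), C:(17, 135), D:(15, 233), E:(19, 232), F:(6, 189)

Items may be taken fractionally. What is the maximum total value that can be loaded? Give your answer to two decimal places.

801.74

Greedy by value/weight ratio, highest first.
Order: F (189/6=31.50) > B (221/12=18.42) > D (233/15=15.53) > E (232/19=12.21) > C (135/17=7.94) > A (268/35=7.66)
Fill: take F (6 @ 189) → take B (12 @ 221) → take D (15 @ 233) → take 13/19 of E → 158.74; 46/46 used.
Total value = 801.74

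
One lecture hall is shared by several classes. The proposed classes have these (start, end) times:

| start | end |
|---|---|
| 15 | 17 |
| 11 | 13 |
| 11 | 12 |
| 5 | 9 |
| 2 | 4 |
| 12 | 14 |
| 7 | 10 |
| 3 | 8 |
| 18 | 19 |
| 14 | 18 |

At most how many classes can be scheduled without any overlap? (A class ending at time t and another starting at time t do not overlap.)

6

By end time: (2,4), (3,8), (5,9), (7,10), (11,12), (11,13), (12,14), (15,17), (14,18), (18,19).
Pick (2,4); next start ≥ 4 → (5,9); next start ≥ 9 → (11,12); next start ≥ 12 → (12,14); next start ≥ 14 → (15,17); next start ≥ 17 → (18,19).
Selected 6 classes.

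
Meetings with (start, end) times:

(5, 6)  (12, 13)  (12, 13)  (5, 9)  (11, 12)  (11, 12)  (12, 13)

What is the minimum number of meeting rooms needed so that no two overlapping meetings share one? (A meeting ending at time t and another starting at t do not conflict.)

Events (time:±→running): 5:+→1 5:+→2 6:-→1 9:-→0 11:+→1 11:+→2 12:-→1 12:-→0 12:+→1 12:+→2 12:+→3 … peak 3.

3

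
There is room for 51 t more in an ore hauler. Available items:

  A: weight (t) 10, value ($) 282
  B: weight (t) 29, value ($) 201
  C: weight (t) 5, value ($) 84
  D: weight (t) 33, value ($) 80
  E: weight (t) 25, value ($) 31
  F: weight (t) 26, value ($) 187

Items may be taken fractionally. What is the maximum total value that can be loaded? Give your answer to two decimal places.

Greedy by value/weight ratio, highest first.
Ratios (sorted): A 28.20, C 16.80, F 7.19, B 6.93, D 2.42, E 1.24
take A (10 @ 282); take C (5 @ 84); take F (26 @ 187); take 10/29 of B → 69.31. Capacity used 51/51.
Total value = 622.31

622.31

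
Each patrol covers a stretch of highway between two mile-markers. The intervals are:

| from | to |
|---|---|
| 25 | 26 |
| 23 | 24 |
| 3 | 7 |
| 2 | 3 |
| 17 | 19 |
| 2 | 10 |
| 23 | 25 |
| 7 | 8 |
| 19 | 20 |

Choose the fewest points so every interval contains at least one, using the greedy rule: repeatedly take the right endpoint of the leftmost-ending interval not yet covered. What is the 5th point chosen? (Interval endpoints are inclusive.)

26

By right end: [2,3]  [3,7]  [7,8]  [2,10]  [17,19]  [19,20]  [23,24]  [23,25]  [25,26]
[2,3] uncovered → point at 3; [7,8] uncovered → point at 8; [17,19] uncovered → point at 19; [23,24] uncovered → point at 24; [25,26] uncovered → point at 26.
Points: 3, 8, 19, 24, 26 (5 total).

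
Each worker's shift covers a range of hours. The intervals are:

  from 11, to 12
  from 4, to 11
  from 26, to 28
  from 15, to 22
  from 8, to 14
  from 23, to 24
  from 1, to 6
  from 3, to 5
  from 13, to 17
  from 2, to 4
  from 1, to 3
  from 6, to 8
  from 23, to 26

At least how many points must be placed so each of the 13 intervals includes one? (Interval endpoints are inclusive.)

6

Process intervals by earliest right end; each time one isn't hit yet, stab at its right endpoint.
Sorted: [1,3] [2,4] [3,5] [1,6] [6,8] [4,11] [11,12] [8,14] [13,17] [15,22] [23,24] [23,26] [26,28]
{[1,3],[2,4],[3,5],[1,6]} hit by 3; {[6,8],[4,11]} hit by 8; {[11,12],[8,14]} hit by 12; {[13,17],[15,22]} hit by 17; {[23,24],[23,26]} hit by 24; {[26,28]} hit by 28.
Points: 3, 8, 12, 17, 24, 28 (6 total).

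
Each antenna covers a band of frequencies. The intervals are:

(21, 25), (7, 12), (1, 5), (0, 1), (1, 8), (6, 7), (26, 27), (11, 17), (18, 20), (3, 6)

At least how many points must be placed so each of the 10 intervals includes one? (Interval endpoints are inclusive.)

Sorted: [0,1] [1,5] [3,6] [6,7] [1,8] [7,12] [11,17] [18,20] [21,25] [26,27]
{[0,1],[1,5]} hit by 1; {[3,6],[6,7],[1,8]} hit by 6; {[7,12],[11,17]} hit by 12; {[18,20]} hit by 20; {[21,25]} hit by 25; {[26,27]} hit by 27.
Points: 1, 6, 12, 20, 25, 27 (6 total).

6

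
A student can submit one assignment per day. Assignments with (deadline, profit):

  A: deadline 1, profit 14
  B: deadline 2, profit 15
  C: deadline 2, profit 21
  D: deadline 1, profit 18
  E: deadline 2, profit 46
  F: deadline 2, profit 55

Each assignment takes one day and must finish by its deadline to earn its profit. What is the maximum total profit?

101

Profit order: F=55 E=46 C=21 D=18 B=15 A=14
Assign: F→slot 2, E→slot 1, C skipped, D skipped, B skipped, A skipped.
Slots: [1:E] [2:F]
Profit = 46 + 55 = 101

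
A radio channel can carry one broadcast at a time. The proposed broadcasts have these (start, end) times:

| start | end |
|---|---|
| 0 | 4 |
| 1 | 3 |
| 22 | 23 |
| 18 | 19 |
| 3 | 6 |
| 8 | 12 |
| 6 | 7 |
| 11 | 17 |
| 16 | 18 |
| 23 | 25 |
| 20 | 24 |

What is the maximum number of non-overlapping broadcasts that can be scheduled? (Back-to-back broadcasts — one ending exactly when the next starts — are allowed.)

Greedy by earliest finish: after sorting by end time, pick each interval compatible with the last pick.
By end time: (1,3), (0,4), (3,6), (6,7), (8,12), (11,17), (16,18), (18,19), (22,23), (20,24), (23,25).
Pick (1,3); next start ≥ 3 → (3,6); next start ≥ 6 → (6,7); next start ≥ 7 → (8,12); next start ≥ 12 → (16,18); next start ≥ 18 → (18,19); next start ≥ 19 → (22,23); next start ≥ 23 → (23,25).
Selected 8 broadcasts.

8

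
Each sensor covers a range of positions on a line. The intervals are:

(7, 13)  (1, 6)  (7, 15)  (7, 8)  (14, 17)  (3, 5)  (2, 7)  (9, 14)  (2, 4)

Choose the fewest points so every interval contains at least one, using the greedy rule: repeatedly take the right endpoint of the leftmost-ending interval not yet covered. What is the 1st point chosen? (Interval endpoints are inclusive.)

Sort by right endpoint; whenever an interval is uncovered, place a point at its right end.
By right end: [2,4]  [3,5]  [1,6]  [2,7]  [7,8]  [7,13]  [9,14]  [7,15]  [14,17]
[2,4] uncovered → point at 4; [7,8] uncovered → point at 8; [9,14] uncovered → point at 14.
Points: 4, 8, 14 (3 total).

4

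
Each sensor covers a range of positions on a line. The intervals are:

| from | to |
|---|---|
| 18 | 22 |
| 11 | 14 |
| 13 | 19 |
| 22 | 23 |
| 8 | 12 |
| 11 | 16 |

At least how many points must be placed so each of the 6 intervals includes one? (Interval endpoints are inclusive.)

Process intervals by earliest right end; each time one isn't hit yet, stab at its right endpoint.
Sorted: [8,12] [11,14] [11,16] [13,19] [18,22] [22,23]
{[8,12],[11,14],[11,16]} hit by 12; {[13,19],[18,22]} hit by 19; {[22,23]} hit by 23.
Points: 12, 19, 23 (3 total).

3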